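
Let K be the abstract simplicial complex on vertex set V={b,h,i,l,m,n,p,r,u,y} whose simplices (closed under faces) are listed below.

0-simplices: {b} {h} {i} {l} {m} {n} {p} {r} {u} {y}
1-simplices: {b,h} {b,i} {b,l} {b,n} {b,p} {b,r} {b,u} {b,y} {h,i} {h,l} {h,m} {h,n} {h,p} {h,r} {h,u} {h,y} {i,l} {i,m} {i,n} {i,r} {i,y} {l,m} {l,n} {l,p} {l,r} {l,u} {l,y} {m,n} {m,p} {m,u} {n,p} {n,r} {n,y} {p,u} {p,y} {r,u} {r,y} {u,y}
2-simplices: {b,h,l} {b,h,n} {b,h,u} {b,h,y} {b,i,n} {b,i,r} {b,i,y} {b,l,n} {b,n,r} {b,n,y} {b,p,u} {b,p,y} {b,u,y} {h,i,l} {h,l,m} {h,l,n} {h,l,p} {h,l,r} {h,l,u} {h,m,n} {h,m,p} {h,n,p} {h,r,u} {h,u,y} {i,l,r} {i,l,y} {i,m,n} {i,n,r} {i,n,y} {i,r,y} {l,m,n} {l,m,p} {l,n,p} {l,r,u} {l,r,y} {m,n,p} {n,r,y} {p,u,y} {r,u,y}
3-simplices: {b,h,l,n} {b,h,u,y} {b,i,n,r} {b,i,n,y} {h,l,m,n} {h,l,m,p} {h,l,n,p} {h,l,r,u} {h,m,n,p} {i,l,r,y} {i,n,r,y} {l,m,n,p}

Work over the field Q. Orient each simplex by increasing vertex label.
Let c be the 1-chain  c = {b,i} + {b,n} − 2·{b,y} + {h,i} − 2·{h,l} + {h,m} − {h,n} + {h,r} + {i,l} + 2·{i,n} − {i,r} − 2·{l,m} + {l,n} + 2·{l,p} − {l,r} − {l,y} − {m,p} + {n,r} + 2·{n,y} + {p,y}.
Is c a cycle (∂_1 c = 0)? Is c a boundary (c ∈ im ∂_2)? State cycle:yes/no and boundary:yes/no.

cycle:yes boundary:no

n_0=10 n_1=38 n_2=39 n_3=12  [Q]
∂1: piv[bh,bi,bl,bn,bp,br,bu,by,hm] rk=9  ker:hi,hl,hn,hp,hr,hu,hy,il,im,in,ir,iy,lm,ln,lp,lr,lu,ly,mn,mp,mu,np,nr,ny,pu,py,ru,ry,uy
∂2: piv[bhl,bhn,bhu,bhy,bin,bir,biy,bln,bnr,bny,bpu,bpy,buy,hil,hlm,hlp,hlr,hlu,hmn,hmp,hnp,hru,ilr,ily,imn,iry,ruy] rk=27  ker:hln,huy,inr,iny,lmn,lmp,lnp,lru,lry,mnp,nry,puy
∂3: piv[bhln,bhuy,binr,biny,hlmn,hlmp,hlnp,hlru,hmnp,ilry,inry] rk=11  ker:lmnp
∂1c = 0
c vs im∂2: residual ≠ 0 ⇒ not boundary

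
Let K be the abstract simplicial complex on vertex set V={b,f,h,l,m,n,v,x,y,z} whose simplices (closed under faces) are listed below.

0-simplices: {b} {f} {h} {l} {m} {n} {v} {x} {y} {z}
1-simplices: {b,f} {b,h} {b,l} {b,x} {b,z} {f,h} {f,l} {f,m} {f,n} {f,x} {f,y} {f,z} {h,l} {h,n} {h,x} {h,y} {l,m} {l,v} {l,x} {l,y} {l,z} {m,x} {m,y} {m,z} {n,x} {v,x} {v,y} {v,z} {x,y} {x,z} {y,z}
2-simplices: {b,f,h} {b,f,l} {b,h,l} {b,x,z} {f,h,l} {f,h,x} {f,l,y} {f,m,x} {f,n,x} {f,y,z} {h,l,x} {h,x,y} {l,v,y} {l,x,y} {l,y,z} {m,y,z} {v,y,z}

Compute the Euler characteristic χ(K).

n_0=10 n_1=31 n_2=17
χ=+10−31+17=-4

χ(K)=-4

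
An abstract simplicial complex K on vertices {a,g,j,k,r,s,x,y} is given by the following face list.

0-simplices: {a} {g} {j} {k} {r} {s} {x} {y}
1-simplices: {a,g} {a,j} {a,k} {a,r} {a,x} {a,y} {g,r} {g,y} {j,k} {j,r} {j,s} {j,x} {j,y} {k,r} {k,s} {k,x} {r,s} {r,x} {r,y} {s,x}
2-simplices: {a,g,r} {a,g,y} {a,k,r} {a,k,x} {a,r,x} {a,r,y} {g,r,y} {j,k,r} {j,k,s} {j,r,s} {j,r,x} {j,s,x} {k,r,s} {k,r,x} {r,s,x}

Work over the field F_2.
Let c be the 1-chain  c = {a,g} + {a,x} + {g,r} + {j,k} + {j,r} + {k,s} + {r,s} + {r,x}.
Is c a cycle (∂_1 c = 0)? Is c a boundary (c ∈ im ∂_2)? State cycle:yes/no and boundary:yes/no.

n_0=8 n_1=20 n_2=15  [Z2]
∂1: piv[ag,aj,ak,ar,ax,ay,js] rk=7  ker:gr,gy,jk,jr,jx,jy,kr,ks,kx,rs,rx,ry,sx
∂2: piv[agr,agy,akr,akx,arx,ary,jkr,jks,jrs,jrx,jsx] rk=11  ker:gry,krs,krx,rsx
∂1c = 0
c vs im∂2: reduces to 0 ⇒ boundary

cycle:yes boundary:yes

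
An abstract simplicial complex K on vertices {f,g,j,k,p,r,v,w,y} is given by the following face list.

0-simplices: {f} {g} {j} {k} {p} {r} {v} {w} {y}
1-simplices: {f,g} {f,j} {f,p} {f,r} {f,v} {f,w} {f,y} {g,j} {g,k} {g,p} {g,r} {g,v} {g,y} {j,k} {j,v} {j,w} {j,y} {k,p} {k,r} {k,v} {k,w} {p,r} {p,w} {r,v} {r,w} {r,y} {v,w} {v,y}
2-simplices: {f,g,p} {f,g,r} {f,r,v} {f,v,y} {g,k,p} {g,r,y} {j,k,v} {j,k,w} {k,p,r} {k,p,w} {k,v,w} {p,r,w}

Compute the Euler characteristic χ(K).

n_0=9 n_1=28 n_2=12
χ=+9−28+12=-7

χ(K)=-7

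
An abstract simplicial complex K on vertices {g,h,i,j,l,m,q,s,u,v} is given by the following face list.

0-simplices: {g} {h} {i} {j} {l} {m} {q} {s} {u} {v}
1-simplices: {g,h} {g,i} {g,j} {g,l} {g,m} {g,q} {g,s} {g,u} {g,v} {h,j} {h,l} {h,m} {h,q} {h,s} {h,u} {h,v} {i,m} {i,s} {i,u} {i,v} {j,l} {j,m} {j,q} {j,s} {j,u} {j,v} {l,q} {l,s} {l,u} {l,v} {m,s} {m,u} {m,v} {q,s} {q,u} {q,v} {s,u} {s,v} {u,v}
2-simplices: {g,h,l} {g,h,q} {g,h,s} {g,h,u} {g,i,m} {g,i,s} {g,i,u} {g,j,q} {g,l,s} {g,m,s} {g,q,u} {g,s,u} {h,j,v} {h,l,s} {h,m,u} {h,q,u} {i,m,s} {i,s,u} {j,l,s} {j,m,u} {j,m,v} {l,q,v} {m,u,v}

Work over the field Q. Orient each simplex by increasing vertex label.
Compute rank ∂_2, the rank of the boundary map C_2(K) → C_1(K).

n_0=10 n_1=39 n_2=23  [Q]
∂1: piv[gh,gi,gj,gl,gm,gq,gs,gu,gv] rk=9  ker:hj,hl,hm,hq,hs,hu,hv,im,is,iu,iv,jl,jm,jq,js,ju,jv,lq,ls,lu,lv,ms,mu,mv,qs,qu,qv,su,sv,uv
∂2: piv[ghl,ghq,ghs,ghu,gim,gis,giu,gjq,gls,gms,gqu,gsu,hjv,hmu,jls,jmu,jmv,lqv,muv] rk=19  ker:hls,hqu,ims,isu
rk∂_2=19

rank∂_2=19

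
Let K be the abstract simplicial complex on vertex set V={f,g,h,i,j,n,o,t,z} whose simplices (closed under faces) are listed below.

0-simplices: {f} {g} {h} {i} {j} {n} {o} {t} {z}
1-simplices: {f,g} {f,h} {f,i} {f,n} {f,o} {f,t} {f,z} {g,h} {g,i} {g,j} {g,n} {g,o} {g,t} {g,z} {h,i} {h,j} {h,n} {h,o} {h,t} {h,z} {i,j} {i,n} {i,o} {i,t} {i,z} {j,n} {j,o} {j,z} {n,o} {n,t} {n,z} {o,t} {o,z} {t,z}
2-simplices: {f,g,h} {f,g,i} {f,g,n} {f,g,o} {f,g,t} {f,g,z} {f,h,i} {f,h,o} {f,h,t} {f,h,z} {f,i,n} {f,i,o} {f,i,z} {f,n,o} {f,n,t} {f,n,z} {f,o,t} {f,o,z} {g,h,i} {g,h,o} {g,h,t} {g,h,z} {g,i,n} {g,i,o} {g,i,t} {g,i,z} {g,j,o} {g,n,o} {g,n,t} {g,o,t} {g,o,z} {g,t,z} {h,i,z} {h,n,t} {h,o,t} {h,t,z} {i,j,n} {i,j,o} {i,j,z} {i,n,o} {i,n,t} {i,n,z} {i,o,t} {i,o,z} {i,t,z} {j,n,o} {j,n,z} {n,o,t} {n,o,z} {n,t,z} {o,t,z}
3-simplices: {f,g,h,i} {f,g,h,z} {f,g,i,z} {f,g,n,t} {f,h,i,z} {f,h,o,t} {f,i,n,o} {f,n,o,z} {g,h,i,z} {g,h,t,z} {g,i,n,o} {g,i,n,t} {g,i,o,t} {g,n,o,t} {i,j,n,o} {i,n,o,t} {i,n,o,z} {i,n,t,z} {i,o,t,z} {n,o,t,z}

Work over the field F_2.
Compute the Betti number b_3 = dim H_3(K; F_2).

b_3=3

n_0=9 n_1=34 n_2=51 n_3=20  [Z2]
∂1: piv[fg,fh,fi,fn,fo,ft,fz,gj] rk=8  ker:gh,gi,gn,go,gt,gz,hi,hj,hn,ho,ht,hz,ij,in,io,it,iz,jn,jo,jz,no,nt,nz,ot,oz,tz
∂2: piv[fgh,fgi,fgn,fgo,fgt,fgz,fhi,fho,fht,fhz,fin,fio,fiz,fno,fnt,fnz,fot,foz,git,gjo,gtz,hnt,ijn,ijo,ijz] rk=25  ker:ghi,gho,ght,ghz,gin,gio,giz,gno,gnt,got,goz,hiz,hot,htz,ino,int,inz,iot,ioz,itz,jno,jnz,not,noz,ntz,otz
∂3: piv[fghi,fghz,fgiz,fgnt,fhiz,fhot,fino,fnoz,ghtz,gino,gint,giot,gnot,ijno,inoz,intz,iotz] rk=17  ker:ghiz,inot,notz
b_3=(20−17)−0=3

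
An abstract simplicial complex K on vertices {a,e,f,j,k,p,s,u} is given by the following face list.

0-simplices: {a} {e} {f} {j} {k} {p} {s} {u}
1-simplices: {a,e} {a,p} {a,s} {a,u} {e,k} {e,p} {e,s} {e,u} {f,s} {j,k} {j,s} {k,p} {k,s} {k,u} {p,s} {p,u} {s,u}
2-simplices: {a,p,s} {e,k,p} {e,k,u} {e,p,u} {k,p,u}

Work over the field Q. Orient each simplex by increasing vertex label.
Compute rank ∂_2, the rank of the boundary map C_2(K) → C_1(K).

n_0=8 n_1=17 n_2=5  [Q]
∂1: piv[ae,ap,as,au,ek,fs,jk] rk=7  ker:ep,es,eu,js,kp,ks,ku,ps,pu,su
∂2: piv[aps,ekp,eku,epu] rk=4  ker:kpu
rk∂_2=4

rank∂_2=4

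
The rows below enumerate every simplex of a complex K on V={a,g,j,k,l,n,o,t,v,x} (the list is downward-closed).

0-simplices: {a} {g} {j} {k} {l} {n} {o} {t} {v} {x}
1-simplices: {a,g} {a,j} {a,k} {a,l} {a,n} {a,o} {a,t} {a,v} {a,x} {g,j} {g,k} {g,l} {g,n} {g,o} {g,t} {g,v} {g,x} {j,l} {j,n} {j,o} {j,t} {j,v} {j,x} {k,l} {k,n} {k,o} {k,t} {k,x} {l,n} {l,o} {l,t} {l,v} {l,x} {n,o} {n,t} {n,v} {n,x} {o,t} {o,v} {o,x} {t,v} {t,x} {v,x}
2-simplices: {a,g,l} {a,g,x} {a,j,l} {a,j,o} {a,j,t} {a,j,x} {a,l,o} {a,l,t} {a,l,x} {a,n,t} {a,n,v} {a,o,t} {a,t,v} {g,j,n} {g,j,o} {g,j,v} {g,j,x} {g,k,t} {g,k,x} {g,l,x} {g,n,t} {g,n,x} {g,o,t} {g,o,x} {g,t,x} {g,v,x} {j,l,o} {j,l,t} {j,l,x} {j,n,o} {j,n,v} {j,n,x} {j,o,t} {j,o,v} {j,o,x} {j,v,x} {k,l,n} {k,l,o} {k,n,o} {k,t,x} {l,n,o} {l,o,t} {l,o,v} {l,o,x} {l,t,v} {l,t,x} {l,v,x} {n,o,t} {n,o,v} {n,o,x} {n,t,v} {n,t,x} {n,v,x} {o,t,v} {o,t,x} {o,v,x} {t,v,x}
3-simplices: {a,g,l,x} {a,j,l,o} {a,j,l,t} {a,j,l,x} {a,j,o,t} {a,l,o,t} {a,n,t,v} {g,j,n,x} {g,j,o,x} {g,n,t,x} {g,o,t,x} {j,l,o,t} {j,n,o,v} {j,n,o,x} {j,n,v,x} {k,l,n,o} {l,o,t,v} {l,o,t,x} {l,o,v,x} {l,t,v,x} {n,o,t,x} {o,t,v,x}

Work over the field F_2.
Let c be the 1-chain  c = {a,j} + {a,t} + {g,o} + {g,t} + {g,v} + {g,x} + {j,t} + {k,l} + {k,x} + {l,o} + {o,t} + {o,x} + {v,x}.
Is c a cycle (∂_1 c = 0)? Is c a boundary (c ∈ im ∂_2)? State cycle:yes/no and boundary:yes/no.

n_0=10 n_1=43 n_2=57 n_3=22  [Z2]
∂1: piv[ag,aj,ak,al,an,ao,at,av,ax] rk=9  ker:gj,gk,gl,gn,go,gt,gv,gx,jl,jn,jo,jt,jv,jx,kl,kn,ko,kt,kx,ln,lo,lt,lv,lx,no,nt,nv,nx,ot,ov,ox,tv,tx,vx
∂2: piv[agl,agx,ajl,ajo,ajt,ajx,alo,alt,alx,ant,anv,aot,atv,gjn,gjo,gjv,gjx,gkt,gkx,gnt,gnx,got,gox,gtx,gvx,jno,jnv,jov,kln,klo,kno,lov] rk=32  ker:glx,jlo,jlt,jlx,jnx,jot,jox,jvx,ktx,lno,lot,lox,ltv,ltx,lvx,not,nov,nox,ntv,ntx,nvx,otv,otx,ovx,tvx
∂3: piv[aglx,ajlo,ajlt,ajlx,ajot,alot,antv,gjnx,gjox,gntx,gotx,jnov,jnox,jnvx,klno,lotv,lotx,lovx,ltvx,notx] rk=20  ker:jlot,otvx
∂1c = 0
c vs im∂2: residual ≠ 0 ⇒ not boundary

cycle:yes boundary:no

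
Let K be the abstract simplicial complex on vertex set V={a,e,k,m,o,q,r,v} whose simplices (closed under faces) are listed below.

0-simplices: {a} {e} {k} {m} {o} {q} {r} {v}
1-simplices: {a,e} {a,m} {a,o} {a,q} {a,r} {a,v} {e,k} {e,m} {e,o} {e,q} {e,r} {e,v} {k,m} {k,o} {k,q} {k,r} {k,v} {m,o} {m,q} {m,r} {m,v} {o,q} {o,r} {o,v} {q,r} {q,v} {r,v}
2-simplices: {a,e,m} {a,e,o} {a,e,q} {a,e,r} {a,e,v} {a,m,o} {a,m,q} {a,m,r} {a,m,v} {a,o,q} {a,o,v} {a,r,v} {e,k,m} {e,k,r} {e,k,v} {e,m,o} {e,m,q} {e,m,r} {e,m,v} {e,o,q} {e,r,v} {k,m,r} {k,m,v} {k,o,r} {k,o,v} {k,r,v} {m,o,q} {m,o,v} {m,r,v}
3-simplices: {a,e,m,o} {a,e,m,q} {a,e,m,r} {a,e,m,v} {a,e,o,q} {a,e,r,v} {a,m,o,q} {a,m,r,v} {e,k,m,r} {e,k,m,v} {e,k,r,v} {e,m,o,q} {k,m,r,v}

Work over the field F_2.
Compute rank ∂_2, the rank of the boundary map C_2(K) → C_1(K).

rank∂_2=17

n_0=8 n_1=27 n_2=29 n_3=13  [Z2]
∂1: piv[ae,am,ao,aq,ar,av,ek] rk=7  ker:em,eo,eq,er,ev,km,ko,kq,kr,kv,mo,mq,mr,mv,oq,or,ov,qr,qv,rv
∂2: piv[aem,aeo,aeq,aer,aev,amo,amq,amr,amv,aoq,aov,arv,ekm,ekr,ekv,kor,kov] rk=17  ker:emo,emq,emr,emv,eoq,erv,kmr,kmv,krv,moq,mov,mrv
∂3: piv[aemo,aemq,aemr,aemv,aeoq,aerv,amoq,amrv,ekmr,ekmv,ekrv] rk=11  ker:emoq,kmrv
rk∂_2=17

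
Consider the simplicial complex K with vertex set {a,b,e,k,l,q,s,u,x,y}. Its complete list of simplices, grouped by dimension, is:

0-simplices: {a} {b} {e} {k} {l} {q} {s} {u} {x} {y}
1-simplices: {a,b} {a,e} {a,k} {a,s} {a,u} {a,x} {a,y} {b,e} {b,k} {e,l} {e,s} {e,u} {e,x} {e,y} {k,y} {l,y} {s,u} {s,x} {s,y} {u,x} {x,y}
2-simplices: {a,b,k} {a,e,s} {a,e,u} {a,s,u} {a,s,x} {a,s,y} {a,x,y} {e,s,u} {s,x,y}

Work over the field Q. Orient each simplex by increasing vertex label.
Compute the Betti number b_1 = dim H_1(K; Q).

b_1=6

n_0=10 n_1=21 n_2=9  [Q]
∂1: piv[ab,ae,ak,as,au,ax,ay,el] rk=8  ker:be,bk,es,eu,ex,ey,ky,ly,su,sx,sy,ux,xy
∂2: piv[abk,aes,aeu,asu,asx,asy,axy] rk=7  ker:esu,sxy
b_1=(21−8)−7=6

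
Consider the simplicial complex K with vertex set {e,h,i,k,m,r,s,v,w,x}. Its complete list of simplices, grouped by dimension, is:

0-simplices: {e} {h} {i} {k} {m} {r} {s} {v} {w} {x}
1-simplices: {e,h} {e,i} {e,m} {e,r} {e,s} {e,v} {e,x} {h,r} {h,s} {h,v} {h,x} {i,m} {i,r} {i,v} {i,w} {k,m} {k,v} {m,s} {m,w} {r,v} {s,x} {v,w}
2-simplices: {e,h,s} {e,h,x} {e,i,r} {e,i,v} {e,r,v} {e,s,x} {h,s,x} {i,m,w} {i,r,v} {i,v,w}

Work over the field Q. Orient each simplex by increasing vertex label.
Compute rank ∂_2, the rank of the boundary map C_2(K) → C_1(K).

rank∂_2=8

n_0=10 n_1=22 n_2=10  [Q]
∂1: piv[eh,ei,em,er,es,ev,ex,iw,km] rk=9  ker:hr,hs,hv,hx,im,ir,iv,kv,ms,mw,rv,sx,vw
∂2: piv[ehs,ehx,eir,eiv,erv,esx,imw,ivw] rk=8  ker:hsx,irv
rk∂_2=8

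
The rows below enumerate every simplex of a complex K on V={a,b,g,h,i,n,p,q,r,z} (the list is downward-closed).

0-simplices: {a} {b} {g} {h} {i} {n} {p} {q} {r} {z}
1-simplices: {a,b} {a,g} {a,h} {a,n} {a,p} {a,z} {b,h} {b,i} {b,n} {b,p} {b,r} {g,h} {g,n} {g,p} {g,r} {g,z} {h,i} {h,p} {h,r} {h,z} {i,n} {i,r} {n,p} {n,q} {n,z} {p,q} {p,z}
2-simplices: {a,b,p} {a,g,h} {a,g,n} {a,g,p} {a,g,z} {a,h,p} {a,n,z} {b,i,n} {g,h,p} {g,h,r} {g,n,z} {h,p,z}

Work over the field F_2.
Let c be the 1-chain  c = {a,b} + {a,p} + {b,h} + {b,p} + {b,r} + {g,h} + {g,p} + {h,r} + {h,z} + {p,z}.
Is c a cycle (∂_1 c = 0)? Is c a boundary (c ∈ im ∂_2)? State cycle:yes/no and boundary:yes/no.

n_0=10 n_1=27 n_2=12  [Z2]
∂1: piv[ab,ag,ah,an,ap,az,bi,br,nq] rk=9  ker:bh,bn,bp,gh,gn,gp,gr,gz,hi,hp,hr,hz,in,ir,np,nz,pq,pz
∂2: piv[abp,agh,agn,agp,agz,ahp,anz,bin,ghr,hpz] rk=10  ker:ghp,gnz
∂1c = 0
c vs im∂2: residual ≠ 0 ⇒ not boundary

cycle:yes boundary:no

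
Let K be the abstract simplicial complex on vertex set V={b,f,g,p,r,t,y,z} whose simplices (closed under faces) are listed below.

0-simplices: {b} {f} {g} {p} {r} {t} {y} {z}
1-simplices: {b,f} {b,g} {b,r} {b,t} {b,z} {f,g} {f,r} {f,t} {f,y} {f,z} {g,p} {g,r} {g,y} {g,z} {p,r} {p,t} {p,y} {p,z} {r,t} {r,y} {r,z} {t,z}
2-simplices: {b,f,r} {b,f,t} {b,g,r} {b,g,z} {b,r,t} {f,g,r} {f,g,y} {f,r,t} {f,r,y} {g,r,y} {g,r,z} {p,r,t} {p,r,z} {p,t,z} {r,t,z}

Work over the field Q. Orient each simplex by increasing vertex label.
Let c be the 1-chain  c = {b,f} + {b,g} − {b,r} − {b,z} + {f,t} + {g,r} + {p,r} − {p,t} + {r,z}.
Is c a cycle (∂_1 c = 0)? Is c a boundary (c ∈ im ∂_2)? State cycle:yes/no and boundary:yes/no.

cycle:yes boundary:yes

n_0=8 n_1=22 n_2=15  [Q]
∂1: piv[bf,bg,br,bt,bz,fy,gp] rk=7  ker:fg,fr,ft,fz,gr,gy,gz,pr,pt,py,pz,rt,ry,rz,tz
∂2: piv[bfr,bft,bgr,bgz,brt,fgr,fgy,fry,grz,prt,prz,ptz] rk=12  ker:frt,gry,rtz
∂1c = 0
c vs im∂2: reduces to 0 ⇒ boundary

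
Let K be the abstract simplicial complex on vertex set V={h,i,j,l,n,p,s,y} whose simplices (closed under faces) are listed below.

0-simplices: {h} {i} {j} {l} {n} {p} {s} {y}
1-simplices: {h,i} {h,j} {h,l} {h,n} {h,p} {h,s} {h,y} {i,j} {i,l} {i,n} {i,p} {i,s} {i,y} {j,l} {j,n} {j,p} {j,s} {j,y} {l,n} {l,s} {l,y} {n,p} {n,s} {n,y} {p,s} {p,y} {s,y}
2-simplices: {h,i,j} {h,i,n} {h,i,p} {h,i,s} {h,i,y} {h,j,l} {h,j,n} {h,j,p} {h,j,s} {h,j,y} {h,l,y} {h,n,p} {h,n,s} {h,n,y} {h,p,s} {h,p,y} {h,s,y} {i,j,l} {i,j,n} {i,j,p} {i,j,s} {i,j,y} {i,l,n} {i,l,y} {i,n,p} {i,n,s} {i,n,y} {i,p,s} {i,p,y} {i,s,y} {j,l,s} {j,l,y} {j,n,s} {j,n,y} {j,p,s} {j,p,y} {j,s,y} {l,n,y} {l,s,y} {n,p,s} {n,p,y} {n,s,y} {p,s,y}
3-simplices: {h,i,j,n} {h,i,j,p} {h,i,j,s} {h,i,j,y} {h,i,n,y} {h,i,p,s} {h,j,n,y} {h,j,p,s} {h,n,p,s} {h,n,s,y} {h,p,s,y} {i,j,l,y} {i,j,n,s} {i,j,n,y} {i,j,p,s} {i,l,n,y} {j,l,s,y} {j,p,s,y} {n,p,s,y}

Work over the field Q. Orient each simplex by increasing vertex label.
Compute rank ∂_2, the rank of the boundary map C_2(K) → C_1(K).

rank∂_2=20

n_0=8 n_1=27 n_2=43 n_3=19  [Q]
∂1: piv[hi,hj,hl,hn,hp,hs,hy] rk=7  ker:ij,il,in,ip,is,iy,jl,jn,jp,js,jy,ln,ls,ly,np,ns,ny,ps,py,sy
∂2: piv[hij,hin,hip,his,hiy,hjl,hjn,hjp,hjs,hjy,hly,hnp,hns,hny,hps,hpy,hsy,ijl,iln,jls] rk=20  ker:ijn,ijp,ijs,ijy,ily,inp,ins,iny,ips,ipy,isy,jly,jns,jny,jps,jpy,jsy,lny,lsy,nps,npy,nsy,psy
∂3: piv[hijn,hijp,hijs,hijy,hiny,hips,hjny,hjps,hnps,hnsy,hpsy,ijly,ijns,ilny,jlsy,jpsy,npsy] rk=17  ker:ijny,ijps
rk∂_2=20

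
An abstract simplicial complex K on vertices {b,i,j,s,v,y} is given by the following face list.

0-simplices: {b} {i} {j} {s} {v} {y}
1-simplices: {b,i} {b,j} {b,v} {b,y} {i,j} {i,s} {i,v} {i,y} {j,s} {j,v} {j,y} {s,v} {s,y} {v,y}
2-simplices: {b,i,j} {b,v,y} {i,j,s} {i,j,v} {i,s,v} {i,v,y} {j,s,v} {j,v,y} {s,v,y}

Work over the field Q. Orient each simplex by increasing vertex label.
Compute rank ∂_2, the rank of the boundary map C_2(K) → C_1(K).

rank∂_2=8

n_0=6 n_1=14 n_2=9  [Q]
∂1: piv[bi,bj,bv,by,is] rk=5  ker:ij,iv,iy,js,jv,jy,sv,sy,vy
∂2: piv[bij,bvy,ijs,ijv,isv,ivy,jvy,svy] rk=8  ker:jsv
rk∂_2=8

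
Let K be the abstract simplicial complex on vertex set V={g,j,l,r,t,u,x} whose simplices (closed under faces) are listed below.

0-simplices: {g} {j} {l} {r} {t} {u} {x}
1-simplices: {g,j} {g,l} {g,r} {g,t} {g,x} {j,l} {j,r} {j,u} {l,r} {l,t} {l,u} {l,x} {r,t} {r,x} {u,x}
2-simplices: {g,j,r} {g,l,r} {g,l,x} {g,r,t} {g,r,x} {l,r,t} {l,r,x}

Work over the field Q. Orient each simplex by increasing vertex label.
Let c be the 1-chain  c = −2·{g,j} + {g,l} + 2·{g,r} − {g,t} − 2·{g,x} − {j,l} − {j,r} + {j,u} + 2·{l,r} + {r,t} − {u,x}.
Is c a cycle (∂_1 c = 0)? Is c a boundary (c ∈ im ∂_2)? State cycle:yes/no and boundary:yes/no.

cycle:no boundary:no

n_0=7 n_1=15 n_2=7  [Q]
∂1: piv[gj,gl,gr,gt,gx,ju] rk=6  ker:jl,jr,lr,lt,lu,lx,rt,rx,ux
∂2: piv[gjr,glr,glx,grt,grx,lrt] rk=6  ker:lrx
∂1c = 2·{g} − {j} − 2·{l} + 2·{r} + 2·{u} − 3·{x}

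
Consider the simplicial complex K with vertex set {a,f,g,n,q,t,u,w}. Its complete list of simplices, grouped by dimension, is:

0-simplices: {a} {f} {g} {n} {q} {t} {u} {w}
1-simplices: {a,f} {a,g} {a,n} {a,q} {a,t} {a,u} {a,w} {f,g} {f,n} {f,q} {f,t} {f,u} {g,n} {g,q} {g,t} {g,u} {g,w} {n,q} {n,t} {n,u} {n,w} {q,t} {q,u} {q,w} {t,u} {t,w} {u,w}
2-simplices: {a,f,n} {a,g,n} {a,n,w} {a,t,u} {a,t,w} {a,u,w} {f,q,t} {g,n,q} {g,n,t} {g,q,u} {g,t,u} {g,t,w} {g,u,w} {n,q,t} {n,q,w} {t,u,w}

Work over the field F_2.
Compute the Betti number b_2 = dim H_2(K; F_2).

n_0=8 n_1=27 n_2=16  [Z2]
∂1: piv[af,ag,an,aq,at,au,aw] rk=7  ker:fg,fn,fq,ft,fu,gn,gq,gt,gu,gw,nq,nt,nu,nw,qt,qu,qw,tu,tw,uw
∂2: piv[afn,agn,anw,atu,atw,auw,fqt,gnq,gnt,gqu,gtu,gtw,nqt,nqw] rk=14  ker:guw,tuw
b_2=(16−14)−0=2

b_2=2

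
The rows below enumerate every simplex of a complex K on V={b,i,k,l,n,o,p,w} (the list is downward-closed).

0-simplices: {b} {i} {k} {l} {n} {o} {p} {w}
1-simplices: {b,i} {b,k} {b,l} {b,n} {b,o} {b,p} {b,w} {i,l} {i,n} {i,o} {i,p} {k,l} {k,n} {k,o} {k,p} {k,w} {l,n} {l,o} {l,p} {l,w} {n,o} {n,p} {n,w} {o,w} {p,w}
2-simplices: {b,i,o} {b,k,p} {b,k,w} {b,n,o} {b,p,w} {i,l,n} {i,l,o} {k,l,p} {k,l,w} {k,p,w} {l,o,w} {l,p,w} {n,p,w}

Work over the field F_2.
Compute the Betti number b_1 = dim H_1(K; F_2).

n_0=8 n_1=25 n_2=13  [Z2]
∂1: piv[bi,bk,bl,bn,bo,bp,bw] rk=7  ker:il,in,io,ip,kl,kn,ko,kp,kw,ln,lo,lp,lw,no,np,nw,ow,pw
∂2: piv[bio,bkp,bkw,bno,bpw,iln,ilo,klp,klw,low,npw] rk=11  ker:kpw,lpw
b_1=(25−7)−11=7

b_1=7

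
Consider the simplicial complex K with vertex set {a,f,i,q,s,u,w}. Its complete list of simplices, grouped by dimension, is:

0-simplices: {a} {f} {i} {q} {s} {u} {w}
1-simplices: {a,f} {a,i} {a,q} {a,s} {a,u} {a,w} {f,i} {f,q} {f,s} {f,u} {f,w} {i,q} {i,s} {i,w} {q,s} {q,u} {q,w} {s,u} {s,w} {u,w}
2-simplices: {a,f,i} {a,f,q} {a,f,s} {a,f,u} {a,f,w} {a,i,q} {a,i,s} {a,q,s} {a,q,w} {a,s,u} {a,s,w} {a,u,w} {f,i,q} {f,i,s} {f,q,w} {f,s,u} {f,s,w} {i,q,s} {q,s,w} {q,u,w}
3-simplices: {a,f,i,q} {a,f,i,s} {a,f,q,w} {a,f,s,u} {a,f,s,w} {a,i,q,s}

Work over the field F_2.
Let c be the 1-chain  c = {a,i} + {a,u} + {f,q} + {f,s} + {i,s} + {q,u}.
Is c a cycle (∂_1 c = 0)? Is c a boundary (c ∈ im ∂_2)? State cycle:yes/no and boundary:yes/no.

cycle:yes boundary:yes

n_0=7 n_1=20 n_2=20 n_3=6  [Z2]
∂1: piv[af,ai,aq,as,au,aw] rk=6  ker:fi,fq,fs,fu,fw,iq,is,iw,qs,qu,qw,su,sw,uw
∂2: piv[afi,afq,afs,afu,afw,aiq,ais,aqs,aqw,asu,asw,auw,quw] rk=13  ker:fiq,fis,fqw,fsu,fsw,iqs,qsw
∂3: piv[afiq,afis,afqw,afsu,afsw,aiqs] rk=6
∂1c = 0
c vs im∂2: reduces to 0 ⇒ boundary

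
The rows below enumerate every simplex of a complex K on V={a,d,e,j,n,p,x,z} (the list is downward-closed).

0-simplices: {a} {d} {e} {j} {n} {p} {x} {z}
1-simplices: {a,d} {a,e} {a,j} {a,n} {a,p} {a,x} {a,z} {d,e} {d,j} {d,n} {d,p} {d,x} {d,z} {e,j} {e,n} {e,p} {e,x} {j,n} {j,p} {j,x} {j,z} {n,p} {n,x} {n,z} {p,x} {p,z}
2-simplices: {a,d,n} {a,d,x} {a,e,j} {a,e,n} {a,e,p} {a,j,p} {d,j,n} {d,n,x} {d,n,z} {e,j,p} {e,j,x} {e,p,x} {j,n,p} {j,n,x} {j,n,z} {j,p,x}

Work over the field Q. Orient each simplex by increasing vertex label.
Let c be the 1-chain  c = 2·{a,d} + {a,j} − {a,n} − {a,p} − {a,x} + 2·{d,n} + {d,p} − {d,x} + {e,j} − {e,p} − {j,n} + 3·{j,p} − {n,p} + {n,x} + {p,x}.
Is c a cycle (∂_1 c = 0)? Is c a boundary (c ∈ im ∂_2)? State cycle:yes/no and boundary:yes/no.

n_0=8 n_1=26 n_2=16  [Q]
∂1: piv[ad,ae,aj,an,ap,ax,az] rk=7  ker:de,dj,dn,dp,dx,dz,ej,en,ep,ex,jn,jp,jx,jz,np,nx,nz,px,pz
∂2: piv[adn,adx,aej,aen,aep,ajp,djn,dnx,dnz,ejx,epx,jnp,jnx,jnz] rk=14  ker:ejp,jpx
∂1c = 0
c vs im∂2: residual ≠ 0 ⇒ not boundary

cycle:yes boundary:no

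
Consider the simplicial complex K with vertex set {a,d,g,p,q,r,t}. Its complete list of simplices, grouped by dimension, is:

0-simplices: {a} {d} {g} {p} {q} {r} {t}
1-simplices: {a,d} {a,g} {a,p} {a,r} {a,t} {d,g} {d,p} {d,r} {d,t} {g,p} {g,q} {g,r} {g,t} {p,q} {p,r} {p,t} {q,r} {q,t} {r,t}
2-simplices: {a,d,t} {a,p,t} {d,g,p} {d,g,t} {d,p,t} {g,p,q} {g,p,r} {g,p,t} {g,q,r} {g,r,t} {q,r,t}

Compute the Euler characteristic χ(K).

n_0=7 n_1=19 n_2=11
χ=+7−19+11=-1

χ(K)=-1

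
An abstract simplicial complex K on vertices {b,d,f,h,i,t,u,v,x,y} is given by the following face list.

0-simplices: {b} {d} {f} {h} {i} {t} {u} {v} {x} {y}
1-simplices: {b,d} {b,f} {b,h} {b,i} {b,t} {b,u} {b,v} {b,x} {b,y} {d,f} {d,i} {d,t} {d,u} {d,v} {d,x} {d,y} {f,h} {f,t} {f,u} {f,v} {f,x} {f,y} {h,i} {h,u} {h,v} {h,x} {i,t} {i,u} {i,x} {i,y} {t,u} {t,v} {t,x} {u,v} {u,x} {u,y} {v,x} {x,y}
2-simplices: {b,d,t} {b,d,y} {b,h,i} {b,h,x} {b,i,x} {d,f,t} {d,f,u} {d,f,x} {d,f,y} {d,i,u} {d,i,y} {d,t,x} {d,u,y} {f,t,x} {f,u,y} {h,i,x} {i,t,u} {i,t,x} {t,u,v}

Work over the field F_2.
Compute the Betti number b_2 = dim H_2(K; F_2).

n_0=10 n_1=38 n_2=19  [Z2]
∂1: piv[bd,bf,bh,bi,bt,bu,bv,bx,by] rk=9  ker:df,di,dt,du,dv,dx,dy,fh,ft,fu,fv,fx,fy,hi,hu,hv,hx,it,iu,ix,iy,tu,tv,tx,uv,ux,uy,vx,xy
∂2: piv[bdt,bdy,bhi,bhx,bix,dft,dfu,dfx,dfy,diu,diy,dtx,duy,itu,itx,tuv] rk=16  ker:ftx,fuy,hix
b_2=(19−16)−0=3

b_2=3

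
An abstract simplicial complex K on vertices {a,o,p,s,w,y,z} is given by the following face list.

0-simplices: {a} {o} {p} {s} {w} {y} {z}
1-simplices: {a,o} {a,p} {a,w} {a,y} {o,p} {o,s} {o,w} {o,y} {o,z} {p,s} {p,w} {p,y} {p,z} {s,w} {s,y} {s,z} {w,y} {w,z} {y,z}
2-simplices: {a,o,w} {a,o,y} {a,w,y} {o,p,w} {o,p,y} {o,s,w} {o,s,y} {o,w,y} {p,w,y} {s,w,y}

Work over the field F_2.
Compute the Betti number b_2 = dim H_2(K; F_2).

n_0=7 n_1=19 n_2=10  [Z2]
∂1: piv[ao,ap,aw,ay,os,oz] rk=6  ker:op,ow,oy,ps,pw,py,pz,sw,sy,sz,wy,wz,yz
∂2: piv[aow,aoy,awy,opw,opy,osw,osy] rk=7  ker:owy,pwy,swy
b_2=(10−7)−0=3

b_2=3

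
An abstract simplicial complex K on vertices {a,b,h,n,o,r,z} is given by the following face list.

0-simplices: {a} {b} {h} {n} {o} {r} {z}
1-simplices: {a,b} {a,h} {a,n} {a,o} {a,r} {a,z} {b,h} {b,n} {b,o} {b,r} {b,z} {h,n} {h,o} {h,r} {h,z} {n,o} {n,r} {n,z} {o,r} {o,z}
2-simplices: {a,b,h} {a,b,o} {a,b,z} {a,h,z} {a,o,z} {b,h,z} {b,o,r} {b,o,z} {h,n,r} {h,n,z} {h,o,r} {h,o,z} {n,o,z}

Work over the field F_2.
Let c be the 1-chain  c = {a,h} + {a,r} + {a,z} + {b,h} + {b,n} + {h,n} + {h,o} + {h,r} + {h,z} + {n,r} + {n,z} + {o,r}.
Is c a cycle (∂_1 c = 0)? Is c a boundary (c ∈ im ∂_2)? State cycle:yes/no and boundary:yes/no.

cycle:no boundary:no

n_0=7 n_1=20 n_2=13  [Z2]
∂1: piv[ab,ah,an,ao,ar,az] rk=6  ker:bh,bn,bo,br,bz,hn,ho,hr,hz,no,nr,nz,or,oz
∂2: piv[abh,abo,abz,ahz,aoz,bor,hnr,hnz,hor,hoz,noz] rk=11  ker:bhz,boz
∂1c = {a} + {z}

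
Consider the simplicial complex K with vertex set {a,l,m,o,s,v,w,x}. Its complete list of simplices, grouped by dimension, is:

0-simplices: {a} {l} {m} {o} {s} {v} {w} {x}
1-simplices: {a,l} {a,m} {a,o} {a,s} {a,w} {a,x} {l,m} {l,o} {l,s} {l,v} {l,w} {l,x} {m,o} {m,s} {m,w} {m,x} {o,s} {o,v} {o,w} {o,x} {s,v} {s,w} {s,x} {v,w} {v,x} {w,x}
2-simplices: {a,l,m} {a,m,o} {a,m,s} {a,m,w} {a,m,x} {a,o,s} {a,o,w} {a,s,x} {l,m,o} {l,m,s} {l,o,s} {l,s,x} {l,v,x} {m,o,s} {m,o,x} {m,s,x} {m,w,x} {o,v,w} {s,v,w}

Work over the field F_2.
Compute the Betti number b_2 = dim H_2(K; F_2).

n_0=8 n_1=26 n_2=19  [Z2]
∂1: piv[al,am,ao,as,aw,ax,lv] rk=7  ker:lm,lo,ls,lw,lx,mo,ms,mw,mx,os,ov,ow,ox,sv,sw,sx,vw,vx,wx
∂2: piv[alm,amo,ams,amw,amx,aos,aow,asx,lmo,lms,lsx,lvx,mox,mwx,ovw,svw] rk=16  ker:los,mos,msx
b_2=(19−16)−0=3

b_2=3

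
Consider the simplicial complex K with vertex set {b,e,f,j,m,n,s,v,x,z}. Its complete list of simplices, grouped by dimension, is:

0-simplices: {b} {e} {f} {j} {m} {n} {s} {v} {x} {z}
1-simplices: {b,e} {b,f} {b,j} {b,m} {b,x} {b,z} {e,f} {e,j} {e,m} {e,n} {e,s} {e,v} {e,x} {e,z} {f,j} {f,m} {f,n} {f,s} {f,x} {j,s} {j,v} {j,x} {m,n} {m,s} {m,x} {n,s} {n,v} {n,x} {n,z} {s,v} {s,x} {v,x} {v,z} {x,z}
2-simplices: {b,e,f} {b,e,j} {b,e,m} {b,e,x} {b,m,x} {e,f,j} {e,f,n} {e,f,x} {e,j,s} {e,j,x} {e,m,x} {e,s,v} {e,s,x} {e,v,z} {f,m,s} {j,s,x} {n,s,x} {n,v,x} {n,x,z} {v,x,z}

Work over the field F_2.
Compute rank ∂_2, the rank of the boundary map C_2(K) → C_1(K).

n_0=10 n_1=34 n_2=20  [Z2]
∂1: piv[be,bf,bj,bm,bx,bz,en,es,ev] rk=9  ker:ef,ej,em,ex,ez,fj,fm,fn,fs,fx,js,jv,jx,mn,ms,mx,ns,nv,nx,nz,sv,sx,vx,vz,xz
∂2: piv[bef,bej,bem,bex,bmx,efj,efn,efx,ejs,ejx,esv,esx,evz,fms,nsx,nvx,nxz,vxz] rk=18  ker:emx,jsx
rk∂_2=18

rank∂_2=18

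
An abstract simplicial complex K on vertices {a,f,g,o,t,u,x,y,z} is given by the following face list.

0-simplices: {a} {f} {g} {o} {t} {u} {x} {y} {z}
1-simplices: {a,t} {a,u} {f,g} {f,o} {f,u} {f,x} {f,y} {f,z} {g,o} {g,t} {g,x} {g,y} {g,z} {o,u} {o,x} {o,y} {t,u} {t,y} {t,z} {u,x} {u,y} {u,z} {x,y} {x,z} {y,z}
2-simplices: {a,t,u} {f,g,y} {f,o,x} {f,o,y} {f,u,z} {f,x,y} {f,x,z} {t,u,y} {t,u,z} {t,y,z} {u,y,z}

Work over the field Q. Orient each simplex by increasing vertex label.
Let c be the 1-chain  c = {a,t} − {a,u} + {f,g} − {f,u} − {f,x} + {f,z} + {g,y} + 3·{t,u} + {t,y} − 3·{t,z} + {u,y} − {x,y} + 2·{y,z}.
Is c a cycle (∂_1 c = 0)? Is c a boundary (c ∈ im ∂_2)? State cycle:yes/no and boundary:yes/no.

n_0=9 n_1=25 n_2=11  [Q]
∂1: piv[at,au,fg,fo,fu,fx,fy,fz] rk=8  ker:go,gt,gx,gy,gz,ou,ox,oy,tu,ty,tz,ux,uy,uz,xy,xz,yz
∂2: piv[atu,fgy,fox,foy,fuz,fxy,fxz,tuy,tuz,tyz] rk=10  ker:uyz
∂1c = 0
c vs im∂2: reduces to 0 ⇒ boundary

cycle:yes boundary:yes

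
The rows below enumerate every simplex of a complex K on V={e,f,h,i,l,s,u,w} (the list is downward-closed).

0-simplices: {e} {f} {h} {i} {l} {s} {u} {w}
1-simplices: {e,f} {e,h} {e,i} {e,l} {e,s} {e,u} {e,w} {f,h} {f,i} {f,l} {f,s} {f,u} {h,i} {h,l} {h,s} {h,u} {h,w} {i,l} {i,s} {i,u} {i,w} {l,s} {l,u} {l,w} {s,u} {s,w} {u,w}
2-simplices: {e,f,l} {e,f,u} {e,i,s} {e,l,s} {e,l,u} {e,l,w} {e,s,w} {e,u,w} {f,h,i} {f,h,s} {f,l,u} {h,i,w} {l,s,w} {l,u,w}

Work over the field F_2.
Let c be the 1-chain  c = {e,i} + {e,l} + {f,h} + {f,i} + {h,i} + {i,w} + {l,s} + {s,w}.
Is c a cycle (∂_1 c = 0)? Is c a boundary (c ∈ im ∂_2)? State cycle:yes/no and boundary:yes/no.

cycle:yes boundary:no

n_0=8 n_1=27 n_2=14  [Z2]
∂1: piv[ef,eh,ei,el,es,eu,ew] rk=7  ker:fh,fi,fl,fs,fu,hi,hl,hs,hu,hw,il,is,iu,iw,ls,lu,lw,su,sw,uw
∂2: piv[efl,efu,eis,els,elu,elw,esw,euw,fhi,fhs,hiw] rk=11  ker:flu,lsw,luw
∂1c = 0
c vs im∂2: residual ≠ 0 ⇒ not boundary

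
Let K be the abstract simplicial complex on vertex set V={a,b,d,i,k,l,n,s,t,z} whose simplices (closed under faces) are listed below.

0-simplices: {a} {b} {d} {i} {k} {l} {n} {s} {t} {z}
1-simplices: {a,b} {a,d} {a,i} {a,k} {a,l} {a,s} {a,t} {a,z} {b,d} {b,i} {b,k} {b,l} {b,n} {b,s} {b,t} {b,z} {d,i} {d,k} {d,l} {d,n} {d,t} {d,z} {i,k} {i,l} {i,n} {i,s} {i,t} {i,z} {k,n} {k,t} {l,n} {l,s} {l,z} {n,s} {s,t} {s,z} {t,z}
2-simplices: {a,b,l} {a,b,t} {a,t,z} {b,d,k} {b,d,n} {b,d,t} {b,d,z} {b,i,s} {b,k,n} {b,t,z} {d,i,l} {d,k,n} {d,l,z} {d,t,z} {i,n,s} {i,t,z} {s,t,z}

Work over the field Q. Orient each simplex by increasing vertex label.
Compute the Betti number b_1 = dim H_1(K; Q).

n_0=10 n_1=37 n_2=17  [Q]
∂1: piv[ab,ad,ai,ak,al,as,at,az,bn] rk=9  ker:bd,bi,bk,bl,bs,bt,bz,di,dk,dl,dn,dt,dz,ik,il,in,is,it,iz,kn,kt,ln,ls,lz,ns,st,sz,tz
∂2: piv[abl,abt,atz,bdk,bdn,bdt,bdz,bis,bkn,btz,dil,dlz,ins,itz,stz] rk=15  ker:dkn,dtz
b_1=(37−9)−15=13

b_1=13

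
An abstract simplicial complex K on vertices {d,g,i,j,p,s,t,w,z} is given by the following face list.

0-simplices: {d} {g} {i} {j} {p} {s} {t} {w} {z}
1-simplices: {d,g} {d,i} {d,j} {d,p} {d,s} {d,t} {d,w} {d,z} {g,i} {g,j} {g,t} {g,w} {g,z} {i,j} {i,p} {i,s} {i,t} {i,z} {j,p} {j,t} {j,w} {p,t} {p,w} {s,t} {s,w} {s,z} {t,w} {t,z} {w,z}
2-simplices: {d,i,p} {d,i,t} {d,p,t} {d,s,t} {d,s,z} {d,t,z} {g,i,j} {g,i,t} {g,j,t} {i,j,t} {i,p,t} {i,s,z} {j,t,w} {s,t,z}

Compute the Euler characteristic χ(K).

n_0=9 n_1=29 n_2=14
χ=+9−29+14=-6

χ(K)=-6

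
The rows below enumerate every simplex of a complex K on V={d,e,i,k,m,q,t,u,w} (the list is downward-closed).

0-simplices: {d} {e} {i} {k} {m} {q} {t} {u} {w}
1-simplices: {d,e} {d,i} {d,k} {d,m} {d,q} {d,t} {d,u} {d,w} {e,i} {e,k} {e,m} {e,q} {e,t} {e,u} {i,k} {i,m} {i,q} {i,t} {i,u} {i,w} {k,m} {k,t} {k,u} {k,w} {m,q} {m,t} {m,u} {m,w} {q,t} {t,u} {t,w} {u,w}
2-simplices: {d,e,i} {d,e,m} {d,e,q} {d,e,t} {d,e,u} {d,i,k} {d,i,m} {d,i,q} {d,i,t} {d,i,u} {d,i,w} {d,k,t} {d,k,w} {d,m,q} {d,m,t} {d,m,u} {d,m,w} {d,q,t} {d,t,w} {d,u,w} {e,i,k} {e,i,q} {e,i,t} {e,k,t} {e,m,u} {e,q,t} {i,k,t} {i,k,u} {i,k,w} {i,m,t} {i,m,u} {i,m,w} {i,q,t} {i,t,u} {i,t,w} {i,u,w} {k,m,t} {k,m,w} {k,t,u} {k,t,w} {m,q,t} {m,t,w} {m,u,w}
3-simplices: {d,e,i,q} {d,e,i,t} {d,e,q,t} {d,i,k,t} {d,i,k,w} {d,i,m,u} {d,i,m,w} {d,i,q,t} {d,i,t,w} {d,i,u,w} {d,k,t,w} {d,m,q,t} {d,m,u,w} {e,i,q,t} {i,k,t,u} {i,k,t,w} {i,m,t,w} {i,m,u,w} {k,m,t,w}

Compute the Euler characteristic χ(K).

n_0=9 n_1=32 n_2=43 n_3=19
χ=+9−32+43−19=1

χ(K)=1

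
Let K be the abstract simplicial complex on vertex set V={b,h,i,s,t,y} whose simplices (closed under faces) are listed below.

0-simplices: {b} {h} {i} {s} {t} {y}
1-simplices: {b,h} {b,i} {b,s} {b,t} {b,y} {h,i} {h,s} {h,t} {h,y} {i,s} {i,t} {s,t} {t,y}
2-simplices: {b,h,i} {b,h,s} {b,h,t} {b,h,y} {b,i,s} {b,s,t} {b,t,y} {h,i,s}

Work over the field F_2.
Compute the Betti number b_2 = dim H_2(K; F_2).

n_0=6 n_1=13 n_2=8  [Z2]
∂1: piv[bh,bi,bs,bt,by] rk=5  ker:hi,hs,ht,hy,is,it,st,ty
∂2: piv[bhi,bhs,bht,bhy,bis,bst,bty] rk=7  ker:his
b_2=(8−7)−0=1

b_2=1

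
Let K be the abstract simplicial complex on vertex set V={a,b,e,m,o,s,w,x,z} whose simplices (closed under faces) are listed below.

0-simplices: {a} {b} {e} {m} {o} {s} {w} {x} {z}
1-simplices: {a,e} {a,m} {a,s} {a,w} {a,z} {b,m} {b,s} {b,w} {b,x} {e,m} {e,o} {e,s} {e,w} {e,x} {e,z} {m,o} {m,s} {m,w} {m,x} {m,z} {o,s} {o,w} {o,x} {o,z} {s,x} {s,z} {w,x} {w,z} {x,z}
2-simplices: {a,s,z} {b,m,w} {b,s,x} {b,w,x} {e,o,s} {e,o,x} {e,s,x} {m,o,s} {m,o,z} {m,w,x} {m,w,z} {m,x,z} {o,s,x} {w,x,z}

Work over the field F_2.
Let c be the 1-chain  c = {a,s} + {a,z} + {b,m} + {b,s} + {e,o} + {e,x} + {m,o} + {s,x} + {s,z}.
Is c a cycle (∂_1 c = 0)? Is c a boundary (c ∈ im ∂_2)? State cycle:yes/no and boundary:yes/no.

n_0=9 n_1=29 n_2=14  [Z2]
∂1: piv[ae,am,as,aw,az,bm,bx,eo] rk=8  ker:bs,bw,em,es,ew,ex,ez,mo,ms,mw,mx,mz,os,ow,ox,oz,sx,sz,wx,wz,xz
∂2: piv[asz,bmw,bsx,bwx,eos,eox,esx,mos,moz,mwx,mwz,mxz] rk=12  ker:osx,wxz
∂1c = 0
c vs im∂2: residual ≠ 0 ⇒ not boundary

cycle:yes boundary:no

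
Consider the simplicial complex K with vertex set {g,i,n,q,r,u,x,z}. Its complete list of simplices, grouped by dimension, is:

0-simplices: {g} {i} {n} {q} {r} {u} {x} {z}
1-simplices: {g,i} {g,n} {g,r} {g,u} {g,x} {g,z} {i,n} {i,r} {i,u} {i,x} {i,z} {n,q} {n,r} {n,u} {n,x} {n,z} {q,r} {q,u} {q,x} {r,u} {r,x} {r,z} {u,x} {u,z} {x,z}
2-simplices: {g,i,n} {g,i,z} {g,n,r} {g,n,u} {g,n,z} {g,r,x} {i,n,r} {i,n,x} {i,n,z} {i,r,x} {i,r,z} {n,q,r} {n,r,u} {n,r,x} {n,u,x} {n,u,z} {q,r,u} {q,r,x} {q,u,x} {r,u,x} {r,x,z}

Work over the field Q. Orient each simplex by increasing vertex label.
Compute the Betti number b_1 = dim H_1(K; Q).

b_1=1

n_0=8 n_1=25 n_2=21  [Q]
∂1: piv[gi,gn,gr,gu,gx,gz,nq] rk=7  ker:in,ir,iu,ix,iz,nr,nu,nx,nz,qr,qu,qx,ru,rx,rz,ux,uz,xz
∂2: piv[gin,giz,gnr,gnu,gnz,grx,inr,inx,irx,irz,nqr,nru,nux,nuz,qru,qrx,rxz] rk=17  ker:inz,nrx,qux,rux
b_1=(25−7)−17=1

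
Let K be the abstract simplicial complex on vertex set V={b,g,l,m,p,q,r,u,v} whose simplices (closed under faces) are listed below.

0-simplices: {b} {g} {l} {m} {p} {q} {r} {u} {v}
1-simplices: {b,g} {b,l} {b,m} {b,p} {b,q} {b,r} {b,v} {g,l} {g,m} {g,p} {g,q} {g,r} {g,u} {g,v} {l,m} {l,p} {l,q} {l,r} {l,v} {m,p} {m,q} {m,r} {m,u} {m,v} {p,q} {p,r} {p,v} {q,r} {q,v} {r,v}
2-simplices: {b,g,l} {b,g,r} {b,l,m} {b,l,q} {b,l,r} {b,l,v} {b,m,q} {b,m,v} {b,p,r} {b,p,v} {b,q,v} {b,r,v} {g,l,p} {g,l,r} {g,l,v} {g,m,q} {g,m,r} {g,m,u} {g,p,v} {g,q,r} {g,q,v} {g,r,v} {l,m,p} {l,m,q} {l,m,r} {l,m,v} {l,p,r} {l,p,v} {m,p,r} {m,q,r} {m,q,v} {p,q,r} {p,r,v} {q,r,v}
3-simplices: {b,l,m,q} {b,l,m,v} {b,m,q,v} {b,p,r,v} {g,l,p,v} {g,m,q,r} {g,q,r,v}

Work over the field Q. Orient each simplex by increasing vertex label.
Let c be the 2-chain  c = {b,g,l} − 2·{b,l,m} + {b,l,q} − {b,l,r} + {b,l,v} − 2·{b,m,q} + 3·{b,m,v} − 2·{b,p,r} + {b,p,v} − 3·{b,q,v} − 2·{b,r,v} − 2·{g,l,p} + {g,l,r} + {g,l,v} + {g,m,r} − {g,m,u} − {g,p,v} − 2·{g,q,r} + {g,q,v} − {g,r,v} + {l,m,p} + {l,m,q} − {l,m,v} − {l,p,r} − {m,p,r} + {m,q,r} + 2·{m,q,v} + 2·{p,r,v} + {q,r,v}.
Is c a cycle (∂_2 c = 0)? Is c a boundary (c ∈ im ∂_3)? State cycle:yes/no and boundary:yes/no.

cycle:no boundary:no

n_0=9 n_1=30 n_2=34 n_3=7  [Q]
∂1: piv[bg,bl,bm,bp,bq,br,bv,gu] rk=8  ker:gl,gm,gp,gq,gr,gv,lm,lp,lq,lr,lv,mp,mq,mr,mu,mv,pq,pr,pv,qr,qv,rv
∂2: piv[bgl,bgr,blm,blq,blr,blv,bmq,bmv,bpr,bpv,bqv,brv,glp,glv,gmq,gmr,gmu,gpv,gqr,gqv,lmp,pqr] rk=22  ker:glr,grv,lmq,lmr,lmv,lpr,lpv,mpr,mqr,mqv,prv,qrv
∂3: piv[blmq,blmv,bmqv,bprv,glpv,gmqr,gqrv] rk=7
∂2c = {b,g} − 2·{b,l} + 3·{b,m} − {b,p} − 2·{b,q} + {b,r} + {g,l} + {g,p} − {g,q} − {g,r} + {g,u} − {l,m} − 4·{l,p} + {l,r} + 3·{l,v} + 2·{m,q} + {m,r} − {m,u} − 2·{p,r} − 2·{p,v} − {q,v}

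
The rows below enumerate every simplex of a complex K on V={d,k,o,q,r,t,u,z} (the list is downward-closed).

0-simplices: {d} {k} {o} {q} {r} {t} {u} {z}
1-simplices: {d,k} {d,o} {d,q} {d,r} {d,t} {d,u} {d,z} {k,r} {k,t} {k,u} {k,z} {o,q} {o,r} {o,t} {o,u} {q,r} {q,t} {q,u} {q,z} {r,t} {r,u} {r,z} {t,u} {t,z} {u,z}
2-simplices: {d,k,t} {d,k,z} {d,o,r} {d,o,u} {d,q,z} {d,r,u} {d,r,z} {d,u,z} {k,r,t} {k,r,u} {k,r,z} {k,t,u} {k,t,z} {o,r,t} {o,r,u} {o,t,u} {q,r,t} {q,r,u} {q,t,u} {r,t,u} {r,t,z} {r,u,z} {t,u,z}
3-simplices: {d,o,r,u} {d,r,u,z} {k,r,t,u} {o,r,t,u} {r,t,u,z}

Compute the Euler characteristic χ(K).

χ(K)=1

n_0=8 n_1=25 n_2=23 n_3=5
χ=+8−25+23−5=1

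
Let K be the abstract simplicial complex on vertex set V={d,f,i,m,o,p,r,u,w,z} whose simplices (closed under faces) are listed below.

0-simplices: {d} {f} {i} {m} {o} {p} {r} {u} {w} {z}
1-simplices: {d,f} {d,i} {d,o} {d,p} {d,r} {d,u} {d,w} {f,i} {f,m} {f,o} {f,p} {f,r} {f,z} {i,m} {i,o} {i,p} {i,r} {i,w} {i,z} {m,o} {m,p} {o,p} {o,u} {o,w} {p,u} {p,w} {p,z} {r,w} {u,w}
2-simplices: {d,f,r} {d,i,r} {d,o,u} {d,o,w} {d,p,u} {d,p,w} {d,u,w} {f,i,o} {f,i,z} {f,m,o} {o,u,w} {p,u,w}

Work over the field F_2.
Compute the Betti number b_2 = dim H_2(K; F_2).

b_2=2

n_0=10 n_1=29 n_2=12  [Z2]
∂1: piv[df,di,do,dp,dr,du,dw,fm,fz] rk=9  ker:fi,fo,fp,fr,im,io,ip,ir,iw,iz,mo,mp,op,ou,ow,pu,pw,pz,rw,uw
∂2: piv[dfr,dir,dou,dow,dpu,dpw,duw,fio,fiz,fmo] rk=10  ker:ouw,puw
b_2=(12−10)−0=2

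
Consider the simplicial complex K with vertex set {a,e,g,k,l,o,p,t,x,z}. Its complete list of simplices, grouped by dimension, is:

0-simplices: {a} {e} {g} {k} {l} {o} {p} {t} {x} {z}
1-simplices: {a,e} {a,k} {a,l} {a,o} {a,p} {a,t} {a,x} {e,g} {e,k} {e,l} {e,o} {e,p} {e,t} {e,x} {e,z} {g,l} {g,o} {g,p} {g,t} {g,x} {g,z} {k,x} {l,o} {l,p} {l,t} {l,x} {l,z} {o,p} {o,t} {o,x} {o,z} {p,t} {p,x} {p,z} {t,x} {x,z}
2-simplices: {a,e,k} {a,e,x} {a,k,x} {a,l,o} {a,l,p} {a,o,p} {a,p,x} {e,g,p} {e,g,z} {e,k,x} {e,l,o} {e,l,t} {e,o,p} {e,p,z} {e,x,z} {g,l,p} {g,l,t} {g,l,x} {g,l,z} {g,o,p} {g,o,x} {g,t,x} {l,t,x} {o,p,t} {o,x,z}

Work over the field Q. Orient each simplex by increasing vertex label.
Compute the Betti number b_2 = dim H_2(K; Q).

b_2=2

n_0=10 n_1=36 n_2=25  [Q]
∂1: piv[ae,ak,al,ao,ap,at,ax,eg,ez] rk=9  ker:ek,el,eo,ep,et,ex,gl,go,gp,gt,gx,gz,kx,lo,lp,lt,lx,lz,op,ot,ox,oz,pt,px,pz,tx,xz
∂2: piv[aek,aex,akx,alo,alp,aop,apx,egp,egz,elo,elt,eop,epz,exz,glp,glt,glx,glz,gop,gox,gtx,opt,oxz] rk=23  ker:ekx,ltx
b_2=(25−23)−0=2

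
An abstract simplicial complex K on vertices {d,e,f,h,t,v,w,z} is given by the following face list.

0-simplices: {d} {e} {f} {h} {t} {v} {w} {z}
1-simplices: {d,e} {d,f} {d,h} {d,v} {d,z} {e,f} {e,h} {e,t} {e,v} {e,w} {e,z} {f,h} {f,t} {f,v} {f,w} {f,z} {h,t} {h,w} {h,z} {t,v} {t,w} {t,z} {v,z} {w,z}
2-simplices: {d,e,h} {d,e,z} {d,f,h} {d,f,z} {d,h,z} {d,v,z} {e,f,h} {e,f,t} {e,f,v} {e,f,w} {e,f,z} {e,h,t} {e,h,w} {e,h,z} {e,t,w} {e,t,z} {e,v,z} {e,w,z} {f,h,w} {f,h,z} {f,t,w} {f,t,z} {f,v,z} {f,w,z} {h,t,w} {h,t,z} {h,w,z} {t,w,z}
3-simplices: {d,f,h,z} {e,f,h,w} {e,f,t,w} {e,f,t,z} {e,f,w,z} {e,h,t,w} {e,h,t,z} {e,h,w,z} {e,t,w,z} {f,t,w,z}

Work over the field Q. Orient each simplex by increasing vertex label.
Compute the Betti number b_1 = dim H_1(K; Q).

n_0=8 n_1=24 n_2=28 n_3=10  [Q]
∂1: piv[de,df,dh,dv,dz,et,ew] rk=7  ker:ef,eh,ev,ez,fh,ft,fv,fw,fz,ht,hw,hz,tv,tw,tz,vz,wz
∂2: piv[deh,dez,dfh,dfz,dhz,dvz,efh,eft,efv,efw,eht,ehw,etw,etz,evz,ewz] rk=16  ker:efz,ehz,fhw,fhz,ftw,ftz,fvz,fwz,htw,htz,hwz,twz
∂3: piv[dfhz,efhw,eftw,eftz,efwz,ehtw,ehtz,ehwz,etwz] rk=9  ker:ftwz
b_1=(24−7)−16=1

b_1=1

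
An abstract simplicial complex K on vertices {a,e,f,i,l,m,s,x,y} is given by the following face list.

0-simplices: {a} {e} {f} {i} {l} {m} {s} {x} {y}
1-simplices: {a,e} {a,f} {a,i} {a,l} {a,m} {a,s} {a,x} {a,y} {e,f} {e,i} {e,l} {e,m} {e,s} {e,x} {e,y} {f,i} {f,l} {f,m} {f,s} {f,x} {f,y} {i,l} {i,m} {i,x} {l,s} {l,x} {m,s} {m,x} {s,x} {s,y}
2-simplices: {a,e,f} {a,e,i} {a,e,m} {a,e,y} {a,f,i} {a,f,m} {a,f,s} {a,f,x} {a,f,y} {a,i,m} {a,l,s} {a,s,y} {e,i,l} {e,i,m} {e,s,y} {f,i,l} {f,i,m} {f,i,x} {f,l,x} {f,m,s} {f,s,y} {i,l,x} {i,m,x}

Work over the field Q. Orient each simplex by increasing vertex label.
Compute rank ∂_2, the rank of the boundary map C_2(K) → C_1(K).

n_0=9 n_1=30 n_2=23  [Q]
∂1: piv[ae,af,ai,al,am,as,ax,ay] rk=8  ker:ef,ei,el,em,es,ex,ey,fi,fl,fm,fs,fx,fy,il,im,ix,ls,lx,ms,mx,sx,sy
∂2: piv[aef,aei,aem,aey,afi,afm,afs,afx,afy,aim,als,asy,eil,esy,fil,fix,flx,fms,imx] rk=19  ker:eim,fim,fsy,ilx
rk∂_2=19

rank∂_2=19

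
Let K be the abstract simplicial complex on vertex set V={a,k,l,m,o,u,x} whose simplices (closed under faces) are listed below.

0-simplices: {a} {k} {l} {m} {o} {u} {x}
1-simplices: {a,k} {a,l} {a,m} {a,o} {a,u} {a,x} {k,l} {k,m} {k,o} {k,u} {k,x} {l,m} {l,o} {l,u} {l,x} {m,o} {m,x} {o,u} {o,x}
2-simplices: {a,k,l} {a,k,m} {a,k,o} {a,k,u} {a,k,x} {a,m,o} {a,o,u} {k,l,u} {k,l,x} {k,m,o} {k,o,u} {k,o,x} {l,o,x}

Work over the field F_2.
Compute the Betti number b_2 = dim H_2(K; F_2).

n_0=7 n_1=19 n_2=13  [Z2]
∂1: piv[ak,al,am,ao,au,ax] rk=6  ker:kl,km,ko,ku,kx,lm,lo,lu,lx,mo,mx,ou,ox
∂2: piv[akl,akm,ako,aku,akx,amo,aou,klu,klx,kox,lox] rk=11  ker:kmo,kou
b_2=(13−11)−0=2

b_2=2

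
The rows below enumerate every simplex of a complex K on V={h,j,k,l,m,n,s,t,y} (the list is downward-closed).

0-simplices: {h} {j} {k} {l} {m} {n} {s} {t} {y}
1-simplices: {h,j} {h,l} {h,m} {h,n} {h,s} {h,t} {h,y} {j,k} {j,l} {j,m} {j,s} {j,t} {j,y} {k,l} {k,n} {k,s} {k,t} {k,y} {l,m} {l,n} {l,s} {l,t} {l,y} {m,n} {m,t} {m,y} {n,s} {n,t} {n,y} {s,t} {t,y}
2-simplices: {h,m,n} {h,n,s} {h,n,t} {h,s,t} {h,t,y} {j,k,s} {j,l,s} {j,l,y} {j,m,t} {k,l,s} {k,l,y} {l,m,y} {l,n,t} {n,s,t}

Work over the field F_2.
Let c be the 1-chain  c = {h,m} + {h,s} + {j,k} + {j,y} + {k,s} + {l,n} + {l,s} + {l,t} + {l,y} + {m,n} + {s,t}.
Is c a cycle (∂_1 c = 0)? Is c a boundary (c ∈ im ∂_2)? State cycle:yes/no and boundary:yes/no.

n_0=9 n_1=31 n_2=14  [Z2]
∂1: piv[hj,hl,hm,hn,hs,ht,hy,jk] rk=8  ker:jl,jm,js,jt,jy,kl,kn,ks,kt,ky,lm,ln,ls,lt,ly,mn,mt,my,ns,nt,ny,st,ty
∂2: piv[hmn,hns,hnt,hst,hty,jks,jls,jly,jmt,kls,kly,lmy,lnt] rk=13  ker:nst
∂1c = 0
c vs im∂2: reduces to 0 ⇒ boundary

cycle:yes boundary:yes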